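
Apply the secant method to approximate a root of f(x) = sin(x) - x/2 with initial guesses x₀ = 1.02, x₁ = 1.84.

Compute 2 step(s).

f(x) = sin(x) - x/2
x₀ = 1.02, x₁ = 1.84

Secant formula: x_{n+1} = x_n - f(x_n)(x_n - x_{n-1})/(f(x_n) - f(x_{n-1}))

Iteration 1:
  f(1.020000) = 0.342108
  f(1.840000) = 0.043983
  x_2 = 1.840000 - 0.043983×(1.840000 - 1.020000)/(0.043983 - 0.342108)
       = 1.960976
Iteration 2:
  f(1.840000) = 0.043983
  f(1.960976) = -0.055648
  x_3 = 1.960976 - (-0.055648)×(1.960976 - 1.840000)/(-0.055648 - 0.043983)
       = 1.893406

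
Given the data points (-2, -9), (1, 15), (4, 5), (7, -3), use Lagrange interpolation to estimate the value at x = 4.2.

Lagrange interpolation formula:
P(x) = Σ yᵢ × Lᵢ(x)
where Lᵢ(x) = Π_{j≠i} (x - xⱼ)/(xᵢ - xⱼ)

L_0(4.2) = (4.2 - 1)/(-2 - 1) × (4.2 - 4)/(-2 - 4) × (4.2 - 7)/(-2 - 7) = 0.011062
L_1(4.2) = (4.2 - (-2))/(1 - (-2)) × (4.2 - 4)/(1 - 4) × (4.2 - 7)/(1 - 7) = -0.064296
L_2(4.2) = (4.2 - (-2))/(4 - (-2)) × (4.2 - 1)/(4 - 1) × (4.2 - 7)/(4 - 7) = 1.028741
L_3(4.2) = (4.2 - (-2))/(7 - (-2)) × (4.2 - 1)/(7 - 1) × (4.2 - 4)/(7 - 4) = 0.024494

P(4.2) = (-9)×L_0(4.2) + 15×L_1(4.2) + 5×L_2(4.2) + (-3)×L_3(4.2)
P(4.2) = 4.006222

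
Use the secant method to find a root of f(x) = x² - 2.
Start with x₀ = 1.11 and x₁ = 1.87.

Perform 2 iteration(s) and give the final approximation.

f(x) = x² - 2
x₀ = 1.11, x₁ = 1.87

Secant formula: x_{n+1} = x_n - f(x_n)(x_n - x_{n-1})/(f(x_n) - f(x_{n-1}))

Iteration 1:
  f(1.110000) = -0.767900
  f(1.870000) = 1.496900
  x_2 = 1.870000 - 1.496900×(1.870000 - 1.110000)/(1.496900 - (-0.767900))
       = 1.367685
Iteration 2:
  f(1.870000) = 1.496900
  f(1.367685) = -0.129439
  x_3 = 1.367685 - (-0.129439)×(1.367685 - 1.870000)/(-0.129439 - 1.496900)
       = 1.407663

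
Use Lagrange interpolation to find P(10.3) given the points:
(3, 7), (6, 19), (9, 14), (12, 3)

Lagrange interpolation formula:
P(x) = Σ yᵢ × Lᵢ(x)
where Lᵢ(x) = Π_{j≠i} (x - xⱼ)/(xᵢ - xⱼ)

L_0(10.3) = (10.3 - 6)/(3 - 6) × (10.3 - 9)/(3 - 9) × (10.3 - 12)/(3 - 12) = 0.058660
L_1(10.3) = (10.3 - 3)/(6 - 3) × (10.3 - 9)/(6 - 9) × (10.3 - 12)/(6 - 12) = -0.298759
L_2(10.3) = (10.3 - 3)/(9 - 3) × (10.3 - 6)/(9 - 6) × (10.3 - 12)/(9 - 12) = 0.988204
L_3(10.3) = (10.3 - 3)/(12 - 3) × (10.3 - 6)/(12 - 6) × (10.3 - 9)/(12 - 9) = 0.251895

P(10.3) = 7×L_0(10.3) + 19×L_1(10.3) + 14×L_2(10.3) + 3×L_3(10.3)
P(10.3) = 9.324735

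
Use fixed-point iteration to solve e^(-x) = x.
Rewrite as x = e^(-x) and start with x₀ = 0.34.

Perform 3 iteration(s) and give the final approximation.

Equation: e^(-x) = x
Fixed-point form: x = e^(-x)
x₀ = 0.34

x_1 = g(0.340000) = 0.711770
x_2 = g(0.711770) = 0.490775
x_3 = g(0.490775) = 0.612152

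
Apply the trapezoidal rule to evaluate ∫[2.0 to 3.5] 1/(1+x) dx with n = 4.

f(x) = 1/(1+x)
a = 2.0, b = 3.5, n = 4
h = (b - a)/n = 0.375000

Trapezoidal rule: (h/2)[f(x₀) + 2f(x₁) + 2f(x₂) + ... + f(xₙ)]

x_0 = 2.0000, f(x_0) = 0.333333, coefficient = 1
x_1 = 2.3750, f(x_1) = 0.296296, coefficient = 2
x_2 = 2.7500, f(x_2) = 0.266667, coefficient = 2
x_3 = 3.1250, f(x_3) = 0.242424, coefficient = 2
x_4 = 3.5000, f(x_4) = 0.222222, coefficient = 1

I ≈ (0.375000/2) × 2.166330 = 0.406187
Exact value: 0.405465
Error: 0.000722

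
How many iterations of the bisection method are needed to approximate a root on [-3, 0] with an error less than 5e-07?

We need (b-a)/2^n ≤ 5e-07
(0 - (-3))/2^n ≤ 5e-07
3/2^n ≤ 5e-07
2^n ≥ 6000000
n ≥ log₂(6000000) = 22.52
n ≥ 23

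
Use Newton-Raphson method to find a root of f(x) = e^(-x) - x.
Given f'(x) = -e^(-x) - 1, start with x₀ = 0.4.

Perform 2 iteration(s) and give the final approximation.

f(x) = e^(-x) - x
f'(x) = -e^(-x) - 1
x₀ = 0.4

Newton-Raphson formula: x_{n+1} = x_n - f(x_n)/f'(x_n)

Iteration 1:
  f(0.400000) = 0.270320
  f'(0.400000) = -1.670320
  x_1 = 0.400000 - 0.270320/(-1.670320) = 0.561837
Iteration 2:
  f(0.561837) = 0.008323
  f'(0.561837) = -1.570161
  x_2 = 0.561837 - 0.008323/(-1.570161) = 0.567138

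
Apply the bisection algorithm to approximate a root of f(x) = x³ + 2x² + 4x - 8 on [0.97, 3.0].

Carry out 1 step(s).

f(x) = x³ + 2x² + 4x - 8
Initial interval: [0.97, 3.0]

Iteration 1:
  c_1 = (0.970000 + 3.000000)/2 = 1.985000
  f(c_1) = f(1.985000) = 15.641797
  f(a) × f(c) < 0, new interval: [0.970000, 1.985000]

After 1 iteration(s), the approximation is c_1 = 1.985000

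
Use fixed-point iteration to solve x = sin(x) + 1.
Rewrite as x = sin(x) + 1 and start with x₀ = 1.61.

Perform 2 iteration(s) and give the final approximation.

Equation: x = sin(x) + 1
Fixed-point form: x = sin(x) + 1
x₀ = 1.61

x_1 = g(1.610000) = 1.999232
x_2 = g(1.999232) = 1.909617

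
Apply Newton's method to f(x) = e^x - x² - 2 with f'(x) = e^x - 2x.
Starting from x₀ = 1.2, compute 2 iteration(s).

f(x) = e^x - x² - 2
f'(x) = e^x - 2x
x₀ = 1.2

Newton-Raphson formula: x_{n+1} = x_n - f(x_n)/f'(x_n)

Iteration 1:
  f(1.200000) = -0.119883
  f'(1.200000) = 0.920117
  x_1 = 1.200000 - (-0.119883)/0.920117 = 1.330291
Iteration 2:
  f(1.330291) = 0.012470
  f'(1.330291) = 1.121562
  x_2 = 1.330291 - 0.012470/1.121562 = 1.319173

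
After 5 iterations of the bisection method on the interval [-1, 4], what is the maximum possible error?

Bisection error bound: |error| ≤ (b-a)/2^n
|error| ≤ (4 - (-1))/2^5 = 5/2^5
|error| ≤ 0.1562500000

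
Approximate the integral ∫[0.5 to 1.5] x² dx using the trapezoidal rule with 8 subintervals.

f(x) = x²
a = 0.5, b = 1.5, n = 8
h = (b - a)/n = 0.125000

Trapezoidal rule: (h/2)[f(x₀) + 2f(x₁) + 2f(x₂) + ... + f(xₙ)]

x_0 = 0.5000, f(x_0) = 0.250000, coefficient = 1
x_1 = 0.6250, f(x_1) = 0.390625, coefficient = 2
x_2 = 0.7500, f(x_2) = 0.562500, coefficient = 2
x_3 = 0.8750, f(x_3) = 0.765625, coefficient = 2
x_4 = 1.0000, f(x_4) = 1.000000, coefficient = 2
x_5 = 1.1250, f(x_5) = 1.265625, coefficient = 2
x_6 = 1.2500, f(x_6) = 1.562500, coefficient = 2
x_7 = 1.3750, f(x_7) = 1.890625, coefficient = 2
x_8 = 1.5000, f(x_8) = 2.250000, coefficient = 1

I ≈ (0.125000/2) × 17.375000 = 1.085938
Exact value: 1.083333
Error: 0.002604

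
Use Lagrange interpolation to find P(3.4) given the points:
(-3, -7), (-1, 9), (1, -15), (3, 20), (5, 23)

Lagrange interpolation formula:
P(x) = Σ yᵢ × Lᵢ(x)
where Lᵢ(x) = Π_{j≠i} (x - xⱼ)/(xᵢ - xⱼ)

L_0(3.4) = (3.4 - (-1))/(-3 - (-1)) × (3.4 - 1)/(-3 - 1) × (3.4 - 3)/(-3 - 3) × (3.4 - 5)/(-3 - 5) = -0.017600
L_1(3.4) = (3.4 - (-3))/(-1 - (-3)) × (3.4 - 1)/(-1 - 1) × (3.4 - 3)/(-1 - 3) × (3.4 - 5)/(-1 - 5) = 0.102400
L_2(3.4) = (3.4 - (-3))/(1 - (-3)) × (3.4 - (-1))/(1 - (-1)) × (3.4 - 3)/(1 - 3) × (3.4 - 5)/(1 - 5) = -0.281600
L_3(3.4) = (3.4 - (-3))/(3 - (-3)) × (3.4 - (-1))/(3 - (-1)) × (3.4 - 1)/(3 - 1) × (3.4 - 5)/(3 - 5) = 1.126400
L_4(3.4) = (3.4 - (-3))/(5 - (-3)) × (3.4 - (-1))/(5 - (-1)) × (3.4 - 1)/(5 - 1) × (3.4 - 3)/(5 - 3) = 0.070400

P(3.4) = (-7)×L_0(3.4) + 9×L_1(3.4) + (-15)×L_2(3.4) + 20×L_3(3.4) + 23×L_4(3.4)
P(3.4) = 29.416000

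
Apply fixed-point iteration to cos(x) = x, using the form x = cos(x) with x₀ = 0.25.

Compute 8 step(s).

Equation: cos(x) = x
Fixed-point form: x = cos(x)
x₀ = 0.25

x_1 = g(0.250000) = 0.968912
x_2 = g(0.968912) = 0.566196
x_3 = g(0.566196) = 0.843947
x_4 = g(0.843947) = 0.664518
x_5 = g(0.664518) = 0.787214
x_6 = g(0.787214) = 0.705822
x_7 = g(0.705822) = 0.761079
x_8 = g(0.761079) = 0.724092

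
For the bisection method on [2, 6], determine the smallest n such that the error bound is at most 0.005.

We need (b-a)/2^n ≤ 0.005
(6 - 2)/2^n ≤ 0.005
4/2^n ≤ 0.005
2^n ≥ 800
n ≥ log₂(800) = 9.64
n ≥ 10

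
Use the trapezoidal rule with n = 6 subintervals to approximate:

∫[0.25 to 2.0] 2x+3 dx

f(x) = 2x+3
a = 0.25, b = 2.0, n = 6
h = (b - a)/n = 0.291667

Trapezoidal rule: (h/2)[f(x₀) + 2f(x₁) + 2f(x₂) + ... + f(xₙ)]

x_0 = 0.2500, f(x_0) = 3.500000, coefficient = 1
x_1 = 0.5417, f(x_1) = 4.083333, coefficient = 2
x_2 = 0.8333, f(x_2) = 4.666667, coefficient = 2
x_3 = 1.1250, f(x_3) = 5.250000, coefficient = 2
x_4 = 1.4167, f(x_4) = 5.833333, coefficient = 2
x_5 = 1.7083, f(x_5) = 6.416667, coefficient = 2
x_6 = 2.0000, f(x_6) = 7.000000, coefficient = 1

I ≈ (0.291667/2) × 63.000000 = 9.187500
Exact value: 9.187500
Error: 0.000000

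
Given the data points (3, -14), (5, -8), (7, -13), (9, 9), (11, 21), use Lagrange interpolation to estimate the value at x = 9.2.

Lagrange interpolation formula:
P(x) = Σ yᵢ × Lᵢ(x)
where Lᵢ(x) = Π_{j≠i} (x - xⱼ)/(xᵢ - xⱼ)

L_0(9.2) = (9.2 - 5)/(3 - 5) × (9.2 - 7)/(3 - 7) × (9.2 - 9)/(3 - 9) × (9.2 - 11)/(3 - 11) = -0.008662
L_1(9.2) = (9.2 - 3)/(5 - 3) × (9.2 - 7)/(5 - 7) × (9.2 - 9)/(5 - 9) × (9.2 - 11)/(5 - 11) = 0.051150
L_2(9.2) = (9.2 - 3)/(7 - 3) × (9.2 - 5)/(7 - 5) × (9.2 - 9)/(7 - 9) × (9.2 - 11)/(7 - 11) = -0.146475
L_3(9.2) = (9.2 - 3)/(9 - 3) × (9.2 - 5)/(9 - 5) × (9.2 - 7)/(9 - 7) × (9.2 - 11)/(9 - 11) = 1.074150
L_4(9.2) = (9.2 - 3)/(11 - 3) × (9.2 - 5)/(11 - 5) × (9.2 - 7)/(11 - 7) × (9.2 - 9)/(11 - 9) = 0.029837

P(9.2) = (-14)×L_0(9.2) + (-8)×L_1(9.2) + (-13)×L_2(9.2) + 9×L_3(9.2) + 21×L_4(9.2)
P(9.2) = 11.910187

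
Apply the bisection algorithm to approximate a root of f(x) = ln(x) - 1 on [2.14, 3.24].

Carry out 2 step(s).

f(x) = ln(x) - 1
Initial interval: [2.14, 3.24]

Iteration 1:
  c_1 = (2.140000 + 3.240000)/2 = 2.690000
  f(c_1) = f(2.690000) = -0.010459
  f(a) × f(c) ≥ 0, new interval: [2.690000, 3.240000]
Iteration 2:
  c_2 = (2.690000 + 3.240000)/2 = 2.965000
  f(c_2) = f(2.965000) = 0.086877
  f(a) × f(c) < 0, new interval: [2.690000, 2.965000]

After 2 iteration(s), the approximation is c_2 = 2.965000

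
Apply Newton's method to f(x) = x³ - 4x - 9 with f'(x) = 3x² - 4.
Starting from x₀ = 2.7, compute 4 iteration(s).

f(x) = x³ - 4x - 9
f'(x) = 3x² - 4
x₀ = 2.7

Newton-Raphson formula: x_{n+1} = x_n - f(x_n)/f'(x_n)

Iteration 1:
  f(2.700000) = -0.117000
  f'(2.700000) = 17.870000
  x_1 = 2.700000 - (-0.117000)/17.870000 = 2.706547
Iteration 2:
  f(2.706547) = 0.000348
  f'(2.706547) = 17.976195
  x_2 = 2.706547 - 0.000348/17.976195 = 2.706528
Iteration 3:
  f(2.706528) = 0.000000
  f'(2.706528) = 17.975881
  x_3 = 2.706528 - 0.000000/17.975881 = 2.706528
Iteration 4:
  f(2.706528) = 0.000000
  f'(2.706528) = 17.975881
  x_4 = 2.706528 - 0.000000/17.975881 = 2.706528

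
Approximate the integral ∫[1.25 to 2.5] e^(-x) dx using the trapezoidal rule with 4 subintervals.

f(x) = e^(-x)
a = 1.25, b = 2.5, n = 4
h = (b - a)/n = 0.312500

Trapezoidal rule: (h/2)[f(x₀) + 2f(x₁) + 2f(x₂) + ... + f(xₙ)]

x_0 = 1.2500, f(x_0) = 0.286505, coefficient = 1
x_1 = 1.5625, f(x_1) = 0.209611, coefficient = 2
x_2 = 1.8750, f(x_2) = 0.153355, coefficient = 2
x_3 = 2.1875, f(x_3) = 0.112197, coefficient = 2
x_4 = 2.5000, f(x_4) = 0.082085, coefficient = 1

I ≈ (0.312500/2) × 1.318916 = 0.206081
Exact value: 0.204420
Error: 0.001661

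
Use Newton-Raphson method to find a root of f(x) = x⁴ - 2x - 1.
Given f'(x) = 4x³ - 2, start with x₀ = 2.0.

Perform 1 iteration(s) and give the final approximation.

f(x) = x⁴ - 2x - 1
f'(x) = 4x³ - 2
x₀ = 2.0

Newton-Raphson formula: x_{n+1} = x_n - f(x_n)/f'(x_n)

Iteration 1:
  f(2.000000) = 11.000000
  f'(2.000000) = 30.000000
  x_1 = 2.000000 - 11.000000/30.000000 = 1.633333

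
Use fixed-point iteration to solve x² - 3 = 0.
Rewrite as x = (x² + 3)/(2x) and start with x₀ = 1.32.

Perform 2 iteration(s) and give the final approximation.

Equation: x² - 3 = 0
Fixed-point form: x = (x² + 3)/(2x)
x₀ = 1.32

x_1 = g(1.320000) = 1.796364
x_2 = g(1.796364) = 1.733202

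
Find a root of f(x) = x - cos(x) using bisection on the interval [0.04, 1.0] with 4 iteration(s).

f(x) = x - cos(x)
Initial interval: [0.04, 1.0]

Iteration 1:
  c_1 = (0.040000 + 1.000000)/2 = 0.520000
  f(c_1) = f(0.520000) = -0.347819
  f(a) × f(c) ≥ 0, new interval: [0.520000, 1.000000]
Iteration 2:
  c_2 = (0.520000 + 1.000000)/2 = 0.760000
  f(c_2) = f(0.760000) = 0.035164
  f(a) × f(c) < 0, new interval: [0.520000, 0.760000]
Iteration 3:
  c_3 = (0.520000 + 0.760000)/2 = 0.640000
  f(c_3) = f(0.640000) = -0.162096
  f(a) × f(c) ≥ 0, new interval: [0.640000, 0.760000]
Iteration 4:
  c_4 = (0.640000 + 0.760000)/2 = 0.700000
  f(c_4) = f(0.700000) = -0.064842
  f(a) × f(c) ≥ 0, new interval: [0.700000, 0.760000]

After 4 iteration(s), the approximation is c_4 = 0.700000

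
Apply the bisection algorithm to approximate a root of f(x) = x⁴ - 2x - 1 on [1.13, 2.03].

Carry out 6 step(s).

f(x) = x⁴ - 2x - 1
Initial interval: [1.13, 2.03]

Iteration 1:
  c_1 = (1.130000 + 2.030000)/2 = 1.580000
  f(c_1) = f(1.580000) = 2.072013
  f(a) × f(c) < 0, new interval: [1.130000, 1.580000]
Iteration 2:
  c_2 = (1.130000 + 1.580000)/2 = 1.355000
  f(c_2) = f(1.355000) = -0.339012
  f(a) × f(c) ≥ 0, new interval: [1.355000, 1.580000]
Iteration 3:
  c_3 = (1.355000 + 1.580000)/2 = 1.467500
  f(c_3) = f(1.467500) = 0.702805
  f(a) × f(c) < 0, new interval: [1.355000, 1.467500]
Iteration 4:
  c_4 = (1.355000 + 1.467500)/2 = 1.411250
  f(c_4) = f(1.411250) = 0.144076
  f(a) × f(c) < 0, new interval: [1.355000, 1.411250]
Iteration 5:
  c_5 = (1.355000 + 1.411250)/2 = 1.383125
  f(c_5) = f(1.383125) = -0.106548
  f(a) × f(c) ≥ 0, new interval: [1.383125, 1.411250]
Iteration 6:
  c_6 = (1.383125 + 1.411250)/2 = 1.397187
  f(c_6) = f(1.397187) = 0.016448
  f(a) × f(c) < 0, new interval: [1.383125, 1.397187]

After 6 iteration(s), the approximation is c_6 = 1.397187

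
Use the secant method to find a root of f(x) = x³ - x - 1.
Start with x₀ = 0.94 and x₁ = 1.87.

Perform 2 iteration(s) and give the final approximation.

f(x) = x³ - x - 1
x₀ = 0.94, x₁ = 1.87

Secant formula: x_{n+1} = x_n - f(x_n)(x_n - x_{n-1})/(f(x_n) - f(x_{n-1}))

Iteration 1:
  f(0.940000) = -1.109416
  f(1.870000) = 3.669203
  x_2 = 1.870000 - 3.669203×(1.870000 - 0.940000)/(3.669203 - (-1.109416))
       = 1.155911
Iteration 2:
  f(1.870000) = 3.669203
  f(1.155911) = -0.611463
  x_3 = 1.155911 - (-0.611463)×(1.155911 - 1.870000)/(-0.611463 - 3.669203)
       = 1.257914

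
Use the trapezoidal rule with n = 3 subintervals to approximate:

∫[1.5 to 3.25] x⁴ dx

f(x) = x⁴
a = 1.5, b = 3.25, n = 3
h = (b - a)/n = 0.583333

Trapezoidal rule: (h/2)[f(x₀) + 2f(x₁) + 2f(x₂) + ... + f(xₙ)]

x_0 = 1.5000, f(x_0) = 5.062500, coefficient = 1
x_1 = 2.0833, f(x_1) = 18.838011, coefficient = 2
x_2 = 2.6667, f(x_2) = 50.567901, coefficient = 2
x_3 = 3.2500, f(x_3) = 111.566406, coefficient = 1

I ≈ (0.583333/2) × 255.440731 = 74.503547
Exact value: 70.999414
Error: 3.504133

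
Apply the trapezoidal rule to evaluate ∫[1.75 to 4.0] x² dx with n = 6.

f(x) = x²
a = 1.75, b = 4.0, n = 6
h = (b - a)/n = 0.375000

Trapezoidal rule: (h/2)[f(x₀) + 2f(x₁) + 2f(x₂) + ... + f(xₙ)]

x_0 = 1.7500, f(x_0) = 3.062500, coefficient = 1
x_1 = 2.1250, f(x_1) = 4.515625, coefficient = 2
x_2 = 2.5000, f(x_2) = 6.250000, coefficient = 2
x_3 = 2.8750, f(x_3) = 8.265625, coefficient = 2
x_4 = 3.2500, f(x_4) = 10.562500, coefficient = 2
x_5 = 3.6250, f(x_5) = 13.140625, coefficient = 2
x_6 = 4.0000, f(x_6) = 16.000000, coefficient = 1

I ≈ (0.375000/2) × 104.531250 = 19.599609
Exact value: 19.546875
Error: 0.052734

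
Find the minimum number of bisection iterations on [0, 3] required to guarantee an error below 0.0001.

We need (b-a)/2^n ≤ 0.0001
(3 - 0)/2^n ≤ 0.0001
3/2^n ≤ 0.0001
2^n ≥ 30000
n ≥ log₂(30000) = 14.87
n ≥ 15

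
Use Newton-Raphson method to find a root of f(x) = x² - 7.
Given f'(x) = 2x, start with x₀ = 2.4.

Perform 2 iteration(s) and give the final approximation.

f(x) = x² - 7
f'(x) = 2x
x₀ = 2.4

Newton-Raphson formula: x_{n+1} = x_n - f(x_n)/f'(x_n)

Iteration 1:
  f(2.400000) = -1.240000
  f'(2.400000) = 4.800000
  x_1 = 2.400000 - (-1.240000)/4.800000 = 2.658333
Iteration 2:
  f(2.658333) = 0.066736
  f'(2.658333) = 5.316667
  x_2 = 2.658333 - 0.066736/5.316667 = 2.645781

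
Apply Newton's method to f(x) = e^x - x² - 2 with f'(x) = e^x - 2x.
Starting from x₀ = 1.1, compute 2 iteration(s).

f(x) = e^x - x² - 2
f'(x) = e^x - 2x
x₀ = 1.1

Newton-Raphson formula: x_{n+1} = x_n - f(x_n)/f'(x_n)

Iteration 1:
  f(1.100000) = -0.205834
  f'(1.100000) = 0.804166
  x_1 = 1.100000 - (-0.205834)/0.804166 = 1.355960
Iteration 2:
  f(1.355960) = 0.041856
  f'(1.355960) = 1.168564
  x_2 = 1.355960 - 0.041856/1.168564 = 1.320141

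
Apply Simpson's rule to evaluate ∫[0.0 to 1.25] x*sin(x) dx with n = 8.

f(x) = x*sin(x)
a = 0.0, b = 1.25, n = 8
h = (b - a)/n = 0.156250

Simpson's rule: (h/3)[f(x₀) + 4f(x₁) + 2f(x₂) + ... + f(xₙ)]

x_0 = 0.0000, f(x_0) = 0.000000, coefficient = 1
x_1 = 0.1562, f(x_1) = 0.024315, coefficient = 4
x_2 = 0.3125, f(x_2) = 0.096075, coefficient = 2
x_3 = 0.4688, f(x_3) = 0.211768, coefficient = 4
x_4 = 0.6250, f(x_4) = 0.365686, coefficient = 2
x_5 = 0.7812, f(x_5) = 0.550131, coefficient = 4
x_6 = 0.9375, f(x_6) = 0.755701, coefficient = 2
x_7 = 1.0938, f(x_7) = 0.971638, coefficient = 4
x_8 = 1.2500, f(x_8) = 1.186231, coefficient = 1

I ≈ (0.156250/3) × 10.652561 = 0.554821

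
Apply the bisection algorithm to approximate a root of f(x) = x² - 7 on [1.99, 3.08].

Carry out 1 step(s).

f(x) = x² - 7
Initial interval: [1.99, 3.08]

Iteration 1:
  c_1 = (1.990000 + 3.080000)/2 = 2.535000
  f(c_1) = f(2.535000) = -0.573775
  f(a) × f(c) ≥ 0, new interval: [2.535000, 3.080000]

After 1 iteration(s), the approximation is c_1 = 2.535000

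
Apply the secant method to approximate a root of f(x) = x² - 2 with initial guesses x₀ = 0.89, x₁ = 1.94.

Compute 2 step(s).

f(x) = x² - 2
x₀ = 0.89, x₁ = 1.94

Secant formula: x_{n+1} = x_n - f(x_n)(x_n - x_{n-1})/(f(x_n) - f(x_{n-1}))

Iteration 1:
  f(0.890000) = -1.207900
  f(1.940000) = 1.763600
  x_2 = 1.940000 - 1.763600×(1.940000 - 0.890000)/(1.763600 - (-1.207900))
       = 1.316820
Iteration 2:
  f(1.940000) = 1.763600
  f(1.316820) = -0.265986
  x_3 = 1.316820 - (-0.265986)×(1.316820 - 1.940000)/(-0.265986 - 1.763600)
       = 1.398490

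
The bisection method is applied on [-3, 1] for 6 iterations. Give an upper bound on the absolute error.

Bisection error bound: |error| ≤ (b-a)/2^n
|error| ≤ (1 - (-3))/2^6 = 4/2^6
|error| ≤ 0.0625000000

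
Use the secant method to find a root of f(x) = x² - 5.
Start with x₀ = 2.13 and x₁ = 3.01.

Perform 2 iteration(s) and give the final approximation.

f(x) = x² - 5
x₀ = 2.13, x₁ = 3.01

Secant formula: x_{n+1} = x_n - f(x_n)(x_n - x_{n-1})/(f(x_n) - f(x_{n-1}))

Iteration 1:
  f(2.130000) = -0.463100
  f(3.010000) = 4.060100
  x_2 = 3.010000 - 4.060100×(3.010000 - 2.130000)/(4.060100 - (-0.463100))
       = 2.220097
Iteration 2:
  f(3.010000) = 4.060100
  f(2.220097) = -0.071168
  x_3 = 2.220097 - (-0.071168)×(2.220097 - 3.010000)/(-0.071168 - 4.060100)
       = 2.233705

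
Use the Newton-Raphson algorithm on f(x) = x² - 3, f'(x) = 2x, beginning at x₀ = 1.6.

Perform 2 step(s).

f(x) = x² - 3
f'(x) = 2x
x₀ = 1.6

Newton-Raphson formula: x_{n+1} = x_n - f(x_n)/f'(x_n)

Iteration 1:
  f(1.600000) = -0.440000
  f'(1.600000) = 3.200000
  x_1 = 1.600000 - (-0.440000)/3.200000 = 1.737500
Iteration 2:
  f(1.737500) = 0.018906
  f'(1.737500) = 3.475000
  x_2 = 1.737500 - 0.018906/3.475000 = 1.732059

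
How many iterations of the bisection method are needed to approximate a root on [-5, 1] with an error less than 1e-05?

We need (b-a)/2^n ≤ 1e-05
(1 - (-5))/2^n ≤ 1e-05
6/2^n ≤ 1e-05
2^n ≥ 600000
n ≥ log₂(600000) = 19.19
n ≥ 20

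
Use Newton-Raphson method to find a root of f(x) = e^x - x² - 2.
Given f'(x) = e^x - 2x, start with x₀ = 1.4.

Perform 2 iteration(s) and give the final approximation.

f(x) = e^x - x² - 2
f'(x) = e^x - 2x
x₀ = 1.4

Newton-Raphson formula: x_{n+1} = x_n - f(x_n)/f'(x_n)

Iteration 1:
  f(1.400000) = 0.095200
  f'(1.400000) = 1.255200
  x_1 = 1.400000 - 0.095200/1.255200 = 1.324156
Iteration 2:
  f(1.324156) = 0.005622
  f'(1.324156) = 1.110699
  x_2 = 1.324156 - 0.005622/1.110699 = 1.319094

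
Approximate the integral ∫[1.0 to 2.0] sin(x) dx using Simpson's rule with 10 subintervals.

f(x) = sin(x)
a = 1.0, b = 2.0, n = 10
h = (b - a)/n = 0.100000

Simpson's rule: (h/3)[f(x₀) + 4f(x₁) + 2f(x₂) + ... + f(xₙ)]

x_0 = 1.0000, f(x_0) = 0.841471, coefficient = 1
x_1 = 1.1000, f(x_1) = 0.891207, coefficient = 4
x_2 = 1.2000, f(x_2) = 0.932039, coefficient = 2
x_3 = 1.3000, f(x_3) = 0.963558, coefficient = 4
x_4 = 1.4000, f(x_4) = 0.985450, coefficient = 2
x_5 = 1.5000, f(x_5) = 0.997495, coefficient = 4
x_6 = 1.6000, f(x_6) = 0.999574, coefficient = 2
x_7 = 1.7000, f(x_7) = 0.991665, coefficient = 4
x_8 = 1.8000, f(x_8) = 0.973848, coefficient = 2
x_9 = 1.9000, f(x_9) = 0.946300, coefficient = 4
x_10 = 2.0000, f(x_10) = 0.909297, coefficient = 1

I ≈ (0.100000/3) × 28.693490 = 0.956450
Exact value: 0.956449
Error: 0.000001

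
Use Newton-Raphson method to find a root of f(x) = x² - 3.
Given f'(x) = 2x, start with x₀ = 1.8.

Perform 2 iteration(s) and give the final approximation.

f(x) = x² - 3
f'(x) = 2x
x₀ = 1.8

Newton-Raphson formula: x_{n+1} = x_n - f(x_n)/f'(x_n)

Iteration 1:
  f(1.800000) = 0.240000
  f'(1.800000) = 3.600000
  x_1 = 1.800000 - 0.240000/3.600000 = 1.733333
Iteration 2:
  f(1.733333) = 0.004444
  f'(1.733333) = 3.466667
  x_2 = 1.733333 - 0.004444/3.466667 = 1.732051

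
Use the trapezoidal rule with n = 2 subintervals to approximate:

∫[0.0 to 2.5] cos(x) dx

f(x) = cos(x)
a = 0.0, b = 2.5, n = 2
h = (b - a)/n = 1.250000

Trapezoidal rule: (h/2)[f(x₀) + 2f(x₁) + 2f(x₂) + ... + f(xₙ)]

x_0 = 0.0000, f(x_0) = 1.000000, coefficient = 1
x_1 = 1.2500, f(x_1) = 0.315322, coefficient = 2
x_2 = 2.5000, f(x_2) = -0.801144, coefficient = 1

I ≈ (1.250000/2) × 0.829501 = 0.518438
Exact value: 0.598472
Error: 0.080034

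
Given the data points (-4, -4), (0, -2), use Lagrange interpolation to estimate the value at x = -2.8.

Lagrange interpolation formula:
P(x) = Σ yᵢ × Lᵢ(x)
where Lᵢ(x) = Π_{j≠i} (x - xⱼ)/(xᵢ - xⱼ)

L_0(-2.8) = (-2.8 - 0)/(-4 - 0) = 0.700000
L_1(-2.8) = (-2.8 - (-4))/(0 - (-4)) = 0.300000

P(-2.8) = (-4)×L_0(-2.8) + (-2)×L_1(-2.8)
P(-2.8) = -3.400000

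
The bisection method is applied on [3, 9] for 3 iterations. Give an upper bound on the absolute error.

Bisection error bound: |error| ≤ (b-a)/2^n
|error| ≤ (9 - 3)/2^3 = 6/2^3
|error| ≤ 0.7500000000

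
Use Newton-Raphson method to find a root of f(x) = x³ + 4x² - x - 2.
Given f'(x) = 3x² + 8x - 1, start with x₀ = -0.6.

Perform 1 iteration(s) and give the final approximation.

f(x) = x³ + 4x² - x - 2
f'(x) = 3x² + 8x - 1
x₀ = -0.6

Newton-Raphson formula: x_{n+1} = x_n - f(x_n)/f'(x_n)

Iteration 1:
  f(-0.600000) = -0.176000
  f'(-0.600000) = -4.720000
  x_1 = -0.600000 - (-0.176000)/(-4.720000) = -0.637288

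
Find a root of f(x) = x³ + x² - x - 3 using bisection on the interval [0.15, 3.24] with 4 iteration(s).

f(x) = x³ + x² - x - 3
Initial interval: [0.15, 3.24]

Iteration 1:
  c_1 = (0.150000 + 3.240000)/2 = 1.695000
  f(c_1) = f(1.695000) = 3.047802
  f(a) × f(c) < 0, new interval: [0.150000, 1.695000]
Iteration 2:
  c_2 = (0.150000 + 1.695000)/2 = 0.922500
  f(c_2) = f(0.922500) = -2.286440
  f(a) × f(c) ≥ 0, new interval: [0.922500, 1.695000]
Iteration 3:
  c_3 = (0.922500 + 1.695000)/2 = 1.308750
  f(c_3) = f(1.308750) = -0.354262
  f(a) × f(c) ≥ 0, new interval: [1.308750, 1.695000]
Iteration 4:
  c_4 = (1.308750 + 1.695000)/2 = 1.501875
  f(c_4) = f(1.501875) = 1.141426
  f(a) × f(c) < 0, new interval: [1.308750, 1.501875]

After 4 iteration(s), the approximation is c_4 = 1.501875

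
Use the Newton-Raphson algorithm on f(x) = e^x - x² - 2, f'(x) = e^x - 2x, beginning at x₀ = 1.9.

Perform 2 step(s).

f(x) = e^x - x² - 2
f'(x) = e^x - 2x
x₀ = 1.9

Newton-Raphson formula: x_{n+1} = x_n - f(x_n)/f'(x_n)

Iteration 1:
  f(1.900000) = 1.075894
  f'(1.900000) = 2.885894
  x_1 = 1.900000 - 1.075894/2.885894 = 1.527189
Iteration 2:
  f(1.527189) = 0.272906
  f'(1.527189) = 1.550834
  x_2 = 1.527189 - 0.272906/1.550834 = 1.351215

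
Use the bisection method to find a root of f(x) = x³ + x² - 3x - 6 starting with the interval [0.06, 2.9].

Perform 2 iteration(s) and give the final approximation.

f(x) = x³ + x² - 3x - 6
Initial interval: [0.06, 2.9]

Iteration 1:
  c_1 = (0.060000 + 2.900000)/2 = 1.480000
  f(c_1) = f(1.480000) = -5.007808
  f(a) × f(c) ≥ 0, new interval: [1.480000, 2.900000]
Iteration 2:
  c_2 = (1.480000 + 2.900000)/2 = 2.190000
  f(c_2) = f(2.190000) = 2.729559
  f(a) × f(c) < 0, new interval: [1.480000, 2.190000]

After 2 iteration(s), the approximation is c_2 = 2.190000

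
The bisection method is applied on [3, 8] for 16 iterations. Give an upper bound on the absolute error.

Bisection error bound: |error| ≤ (b-a)/2^n
|error| ≤ (8 - 3)/2^16 = 5/2^16
|error| ≤ 0.0000762939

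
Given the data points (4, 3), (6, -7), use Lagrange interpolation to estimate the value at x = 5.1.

Lagrange interpolation formula:
P(x) = Σ yᵢ × Lᵢ(x)
where Lᵢ(x) = Π_{j≠i} (x - xⱼ)/(xᵢ - xⱼ)

L_0(5.1) = (5.1 - 6)/(4 - 6) = 0.450000
L_1(5.1) = (5.1 - 4)/(6 - 4) = 0.550000

P(5.1) = 3×L_0(5.1) + (-7)×L_1(5.1)
P(5.1) = -2.500000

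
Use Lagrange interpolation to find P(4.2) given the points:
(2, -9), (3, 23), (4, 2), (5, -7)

Lagrange interpolation formula:
P(x) = Σ yᵢ × Lᵢ(x)
where Lᵢ(x) = Π_{j≠i} (x - xⱼ)/(xᵢ - xⱼ)

L_0(4.2) = (4.2 - 3)/(2 - 3) × (4.2 - 4)/(2 - 4) × (4.2 - 5)/(2 - 5) = 0.032000
L_1(4.2) = (4.2 - 2)/(3 - 2) × (4.2 - 4)/(3 - 4) × (4.2 - 5)/(3 - 5) = -0.176000
L_2(4.2) = (4.2 - 2)/(4 - 2) × (4.2 - 3)/(4 - 3) × (4.2 - 5)/(4 - 5) = 1.056000
L_3(4.2) = (4.2 - 2)/(5 - 2) × (4.2 - 3)/(5 - 3) × (4.2 - 4)/(5 - 4) = 0.088000

P(4.2) = (-9)×L_0(4.2) + 23×L_1(4.2) + 2×L_2(4.2) + (-7)×L_3(4.2)
P(4.2) = -2.840000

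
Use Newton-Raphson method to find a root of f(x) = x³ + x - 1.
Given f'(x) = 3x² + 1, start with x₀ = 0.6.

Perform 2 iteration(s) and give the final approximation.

f(x) = x³ + x - 1
f'(x) = 3x² + 1
x₀ = 0.6

Newton-Raphson formula: x_{n+1} = x_n - f(x_n)/f'(x_n)

Iteration 1:
  f(0.600000) = -0.184000
  f'(0.600000) = 2.080000
  x_1 = 0.600000 - (-0.184000)/2.080000 = 0.688462
Iteration 2:
  f(0.688462) = 0.014778
  f'(0.688462) = 2.421938
  x_2 = 0.688462 - 0.014778/2.421938 = 0.682360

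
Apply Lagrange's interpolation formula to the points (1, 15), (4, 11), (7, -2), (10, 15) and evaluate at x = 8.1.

Lagrange interpolation formula:
P(x) = Σ yᵢ × Lᵢ(x)
where Lᵢ(x) = Π_{j≠i} (x - xⱼ)/(xᵢ - xⱼ)

L_0(8.1) = (8.1 - 4)/(1 - 4) × (8.1 - 7)/(1 - 7) × (8.1 - 10)/(1 - 10) = 0.052895
L_1(8.1) = (8.1 - 1)/(4 - 1) × (8.1 - 7)/(4 - 7) × (8.1 - 10)/(4 - 10) = -0.274796
L_2(8.1) = (8.1 - 1)/(7 - 1) × (8.1 - 4)/(7 - 4) × (8.1 - 10)/(7 - 10) = 1.024241
L_3(8.1) = (8.1 - 1)/(10 - 1) × (8.1 - 4)/(10 - 4) × (8.1 - 7)/(10 - 7) = 0.197660

P(8.1) = 15×L_0(8.1) + 11×L_1(8.1) + (-2)×L_2(8.1) + 15×L_3(8.1)
P(8.1) = -1.312907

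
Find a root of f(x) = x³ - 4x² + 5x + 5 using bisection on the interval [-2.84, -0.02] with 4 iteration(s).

f(x) = x³ - 4x² + 5x + 5
Initial interval: [-2.84, -0.02]

Iteration 1:
  c_1 = (-2.840000 + (-0.020000))/2 = -1.430000
  f(c_1) = f(-1.430000) = -13.253807
  f(a) × f(c) ≥ 0, new interval: [-1.430000, -0.020000]
Iteration 2:
  c_2 = (-1.430000 + (-0.020000))/2 = -0.725000
  f(c_2) = f(-0.725000) = -1.108578
  f(a) × f(c) ≥ 0, new interval: [-0.725000, -0.020000]
Iteration 3:
  c_3 = (-0.725000 + (-0.020000))/2 = -0.372500
  f(c_3) = f(-0.372500) = 2.530788
  f(a) × f(c) < 0, new interval: [-0.725000, -0.372500]
Iteration 4:
  c_4 = (-0.725000 + (-0.372500))/2 = -0.548750
  f(c_4) = f(-0.548750) = 0.886501
  f(a) × f(c) < 0, new interval: [-0.725000, -0.548750]

After 4 iteration(s), the approximation is c_4 = -0.548750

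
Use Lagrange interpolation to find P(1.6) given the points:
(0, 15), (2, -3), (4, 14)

Lagrange interpolation formula:
P(x) = Σ yᵢ × Lᵢ(x)
where Lᵢ(x) = Π_{j≠i} (x - xⱼ)/(xᵢ - xⱼ)

L_0(1.6) = (1.6 - 2)/(0 - 2) × (1.6 - 4)/(0 - 4) = 0.120000
L_1(1.6) = (1.6 - 0)/(2 - 0) × (1.6 - 4)/(2 - 4) = 0.960000
L_2(1.6) = (1.6 - 0)/(4 - 0) × (1.6 - 2)/(4 - 2) = -0.080000

P(1.6) = 15×L_0(1.6) + (-3)×L_1(1.6) + 14×L_2(1.6)
P(1.6) = -2.200000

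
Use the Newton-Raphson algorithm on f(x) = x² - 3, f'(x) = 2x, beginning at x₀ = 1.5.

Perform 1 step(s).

f(x) = x² - 3
f'(x) = 2x
x₀ = 1.5

Newton-Raphson formula: x_{n+1} = x_n - f(x_n)/f'(x_n)

Iteration 1:
  f(1.500000) = -0.750000
  f'(1.500000) = 3.000000
  x_1 = 1.500000 - (-0.750000)/3.000000 = 1.750000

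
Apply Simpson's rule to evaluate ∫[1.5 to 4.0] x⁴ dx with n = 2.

f(x) = x⁴
a = 1.5, b = 4.0, n = 2
h = (b - a)/n = 1.250000

Simpson's rule: (h/3)[f(x₀) + 4f(x₁) + 2f(x₂) + ... + f(xₙ)]

x_0 = 1.5000, f(x_0) = 5.062500, coefficient = 1
x_1 = 2.7500, f(x_1) = 57.191406, coefficient = 4
x_2 = 4.0000, f(x_2) = 256.000000, coefficient = 1

I ≈ (1.250000/3) × 489.828125 = 204.095052
Exact value: 203.281250
Error: 0.813802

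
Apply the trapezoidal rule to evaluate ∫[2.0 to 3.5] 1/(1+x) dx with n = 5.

f(x) = 1/(1+x)
a = 2.0, b = 3.5, n = 5
h = (b - a)/n = 0.300000

Trapezoidal rule: (h/2)[f(x₀) + 2f(x₁) + 2f(x₂) + ... + f(xₙ)]

x_0 = 2.0000, f(x_0) = 0.333333, coefficient = 1
x_1 = 2.3000, f(x_1) = 0.303030, coefficient = 2
x_2 = 2.6000, f(x_2) = 0.277778, coefficient = 2
x_3 = 2.9000, f(x_3) = 0.256410, coefficient = 2
x_4 = 3.2000, f(x_4) = 0.238095, coefficient = 2
x_5 = 3.5000, f(x_5) = 0.222222, coefficient = 1

I ≈ (0.300000/2) × 2.706183 = 0.405927
Exact value: 0.405465
Error: 0.000462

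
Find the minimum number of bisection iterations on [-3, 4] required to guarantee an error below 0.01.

We need (b-a)/2^n ≤ 0.01
(4 - (-3))/2^n ≤ 0.01
7/2^n ≤ 0.01
2^n ≥ 700
n ≥ log₂(700) = 9.45
n ≥ 10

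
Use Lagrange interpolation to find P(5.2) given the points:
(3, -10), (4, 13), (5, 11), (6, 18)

Lagrange interpolation formula:
P(x) = Σ yᵢ × Lᵢ(x)
where Lᵢ(x) = Π_{j≠i} (x - xⱼ)/(xᵢ - xⱼ)

L_0(5.2) = (5.2 - 4)/(3 - 4) × (5.2 - 5)/(3 - 5) × (5.2 - 6)/(3 - 6) = 0.032000
L_1(5.2) = (5.2 - 3)/(4 - 3) × (5.2 - 5)/(4 - 5) × (5.2 - 6)/(4 - 6) = -0.176000
L_2(5.2) = (5.2 - 3)/(5 - 3) × (5.2 - 4)/(5 - 4) × (5.2 - 6)/(5 - 6) = 1.056000
L_3(5.2) = (5.2 - 3)/(6 - 3) × (5.2 - 4)/(6 - 4) × (5.2 - 5)/(6 - 5) = 0.088000

P(5.2) = (-10)×L_0(5.2) + 13×L_1(5.2) + 11×L_2(5.2) + 18×L_3(5.2)
P(5.2) = 10.592000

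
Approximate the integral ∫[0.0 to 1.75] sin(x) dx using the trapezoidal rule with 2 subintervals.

f(x) = sin(x)
a = 0.0, b = 1.75, n = 2
h = (b - a)/n = 0.875000

Trapezoidal rule: (h/2)[f(x₀) + 2f(x₁) + 2f(x₂) + ... + f(xₙ)]

x_0 = 0.0000, f(x_0) = 0.000000, coefficient = 1
x_1 = 0.8750, f(x_1) = 0.767544, coefficient = 2
x_2 = 1.7500, f(x_2) = 0.983986, coefficient = 1

I ≈ (0.875000/2) × 2.519073 = 1.102094
Exact value: 1.178246
Error: 0.076152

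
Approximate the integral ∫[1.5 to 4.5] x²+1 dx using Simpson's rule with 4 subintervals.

f(x) = x²+1
a = 1.5, b = 4.5, n = 4
h = (b - a)/n = 0.750000

Simpson's rule: (h/3)[f(x₀) + 4f(x₁) + 2f(x₂) + ... + f(xₙ)]

x_0 = 1.5000, f(x_0) = 3.250000, coefficient = 1
x_1 = 2.2500, f(x_1) = 6.062500, coefficient = 4
x_2 = 3.0000, f(x_2) = 10.000000, coefficient = 2
x_3 = 3.7500, f(x_3) = 15.062500, coefficient = 4
x_4 = 4.5000, f(x_4) = 21.250000, coefficient = 1

I ≈ (0.750000/3) × 129.000000 = 32.250000
Exact value: 32.250000
Error: 0.000000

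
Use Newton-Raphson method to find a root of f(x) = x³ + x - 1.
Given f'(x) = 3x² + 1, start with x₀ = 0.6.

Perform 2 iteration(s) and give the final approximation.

f(x) = x³ + x - 1
f'(x) = 3x² + 1
x₀ = 0.6

Newton-Raphson formula: x_{n+1} = x_n - f(x_n)/f'(x_n)

Iteration 1:
  f(0.600000) = -0.184000
  f'(0.600000) = 2.080000
  x_1 = 0.600000 - (-0.184000)/2.080000 = 0.688462
Iteration 2:
  f(0.688462) = 0.014778
  f'(0.688462) = 2.421938
  x_2 = 0.688462 - 0.014778/2.421938 = 0.682360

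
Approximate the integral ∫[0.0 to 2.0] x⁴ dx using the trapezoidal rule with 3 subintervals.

f(x) = x⁴
a = 0.0, b = 2.0, n = 3
h = (b - a)/n = 0.666667

Trapezoidal rule: (h/2)[f(x₀) + 2f(x₁) + 2f(x₂) + ... + f(xₙ)]

x_0 = 0.0000, f(x_0) = 0.000000, coefficient = 1
x_1 = 0.6667, f(x_1) = 0.197531, coefficient = 2
x_2 = 1.3333, f(x_2) = 3.160494, coefficient = 2
x_3 = 2.0000, f(x_3) = 16.000000, coefficient = 1

I ≈ (0.666667/2) × 22.716049 = 7.572016
Exact value: 6.400000
Error: 1.172016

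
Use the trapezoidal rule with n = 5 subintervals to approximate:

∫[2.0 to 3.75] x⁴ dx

f(x) = x⁴
a = 2.0, b = 3.75, n = 5
h = (b - a)/n = 0.350000

Trapezoidal rule: (h/2)[f(x₀) + 2f(x₁) + 2f(x₂) + ... + f(xₙ)]

x_0 = 2.0000, f(x_0) = 16.000000, coefficient = 1
x_1 = 2.3500, f(x_1) = 30.498006, coefficient = 2
x_2 = 2.7000, f(x_2) = 53.144100, coefficient = 2
x_3 = 3.0500, f(x_3) = 86.536506, coefficient = 2
x_4 = 3.4000, f(x_4) = 133.633600, coefficient = 2
x_5 = 3.7500, f(x_5) = 197.753906, coefficient = 1

I ≈ (0.350000/2) × 821.378331 = 143.741208
Exact value: 141.915430
Error: 1.825778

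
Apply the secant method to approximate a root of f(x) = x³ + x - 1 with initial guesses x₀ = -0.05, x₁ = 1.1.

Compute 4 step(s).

f(x) = x³ + x - 1
x₀ = -0.05, x₁ = 1.1

Secant formula: x_{n+1} = x_n - f(x_n)(x_n - x_{n-1})/(f(x_n) - f(x_{n-1}))

Iteration 1:
  f(-0.050000) = -1.050125
  f(1.100000) = 1.431000
  x_2 = 1.100000 - 1.431000×(1.100000 - (-0.050000))/(1.431000 - (-1.050125))
       = 0.436732
Iteration 2:
  f(1.100000) = 1.431000
  f(0.436732) = -0.479967
  x_3 = 0.436732 - (-0.479967)×(0.436732 - 1.100000)/(-0.479967 - 1.431000)
       = 0.603322
Iteration 3:
  f(0.436732) = -0.479967
  f(0.603322) = -0.177071
  x_4 = 0.603322 - (-0.177071)×(0.603322 - 0.436732)/(-0.177071 - (-0.479967))
       = 0.700709
Iteration 4:
  f(0.603322) = -0.177071
  f(0.700709) = 0.044751
  x_5 = 0.700709 - 0.044751×(0.700709 - 0.603322)/(0.044751 - (-0.177071))
       = 0.681061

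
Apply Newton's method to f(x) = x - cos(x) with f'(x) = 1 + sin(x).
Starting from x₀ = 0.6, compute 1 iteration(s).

f(x) = x - cos(x)
f'(x) = 1 + sin(x)
x₀ = 0.6

Newton-Raphson formula: x_{n+1} = x_n - f(x_n)/f'(x_n)

Iteration 1:
  f(0.600000) = -0.225336
  f'(0.600000) = 1.564642
  x_1 = 0.600000 - (-0.225336)/1.564642 = 0.744017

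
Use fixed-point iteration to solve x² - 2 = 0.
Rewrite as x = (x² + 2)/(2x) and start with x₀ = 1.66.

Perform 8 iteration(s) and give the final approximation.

Equation: x² - 2 = 0
Fixed-point form: x = (x² + 2)/(2x)
x₀ = 1.66

x_1 = g(1.660000) = 1.432410
x_2 = g(1.432410) = 1.414329
x_3 = g(1.414329) = 1.414214
x_4 = g(1.414214) = 1.414214
x_5 = g(1.414214) = 1.414214
x_6 = g(1.414214) = 1.414214
x_7 = g(1.414214) = 1.414214
x_8 = g(1.414214) = 1.414214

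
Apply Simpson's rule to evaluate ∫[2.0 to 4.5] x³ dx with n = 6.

f(x) = x³
a = 2.0, b = 4.5, n = 6
h = (b - a)/n = 0.416667

Simpson's rule: (h/3)[f(x₀) + 4f(x₁) + 2f(x₂) + ... + f(xₙ)]

x_0 = 2.0000, f(x_0) = 8.000000, coefficient = 1
x_1 = 2.4167, f(x_1) = 14.114005, coefficient = 4
x_2 = 2.8333, f(x_2) = 22.745370, coefficient = 2
x_3 = 3.2500, f(x_3) = 34.328125, coefficient = 4
x_4 = 3.6667, f(x_4) = 49.296296, coefficient = 2
x_5 = 4.0833, f(x_5) = 68.083912, coefficient = 4
x_6 = 4.5000, f(x_6) = 91.125000, coefficient = 1

I ≈ (0.416667/3) × 709.312500 = 98.515625
Exact value: 98.515625
Error: 0.000000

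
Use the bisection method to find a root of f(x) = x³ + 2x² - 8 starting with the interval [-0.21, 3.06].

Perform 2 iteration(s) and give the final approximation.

f(x) = x³ + 2x² - 8
Initial interval: [-0.21, 3.06]

Iteration 1:
  c_1 = (-0.210000 + 3.060000)/2 = 1.425000
  f(c_1) = f(1.425000) = -1.045109
  f(a) × f(c) ≥ 0, new interval: [1.425000, 3.060000]
Iteration 2:
  c_2 = (1.425000 + 3.060000)/2 = 2.242500
  f(c_2) = f(2.242500) = 13.334711
  f(a) × f(c) < 0, new interval: [1.425000, 2.242500]

After 2 iteration(s), the approximation is c_2 = 2.242500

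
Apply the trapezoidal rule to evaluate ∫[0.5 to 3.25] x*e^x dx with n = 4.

f(x) = x*e^x
a = 0.5, b = 3.25, n = 4
h = (b - a)/n = 0.687500

Trapezoidal rule: (h/2)[f(x₀) + 2f(x₁) + 2f(x₂) + ... + f(xₙ)]

x_0 = 0.5000, f(x_0) = 0.824361, coefficient = 1
x_1 = 1.1875, f(x_1) = 3.893663, coefficient = 2
x_2 = 1.8750, f(x_2) = 12.226536, coefficient = 2
x_3 = 2.5625, f(x_3) = 33.231006, coefficient = 2
x_4 = 3.2500, f(x_4) = 83.818605, coefficient = 1

I ≈ (0.687500/2) × 183.345374 = 63.024972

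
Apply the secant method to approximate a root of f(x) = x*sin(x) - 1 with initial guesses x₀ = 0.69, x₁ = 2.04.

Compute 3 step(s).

f(x) = x*sin(x) - 1
x₀ = 0.69, x₁ = 2.04

Secant formula: x_{n+1} = x_n - f(x_n)(x_n - x_{n-1})/(f(x_n) - f(x_{n-1}))

Iteration 1:
  f(0.690000) = -0.560789
  f(2.040000) = 0.819534
  x_2 = 2.040000 - 0.819534×(2.040000 - 0.690000)/(0.819534 - (-0.560789))
       = 1.238470
Iteration 2:
  f(2.040000) = 0.819534
  f(1.238470) = 0.170708
  x_3 = 1.238470 - 0.170708×(1.238470 - 2.040000)/(0.170708 - 0.819534)
       = 1.027585
Iteration 3:
  f(1.238470) = 0.170708
  f(1.027585) = -0.120332
  x_4 = 1.027585 - (-0.120332)×(1.027585 - 1.238470)/(-0.120332 - 0.170708)
       = 1.114777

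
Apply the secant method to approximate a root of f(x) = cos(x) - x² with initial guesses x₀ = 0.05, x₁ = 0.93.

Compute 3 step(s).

f(x) = cos(x) - x²
x₀ = 0.05, x₁ = 0.93

Secant formula: x_{n+1} = x_n - f(x_n)(x_n - x_{n-1})/(f(x_n) - f(x_{n-1}))

Iteration 1:
  f(0.050000) = 0.996250
  f(0.930000) = -0.267066
  x_2 = 0.930000 - (-0.267066)×(0.930000 - 0.050000)/(-0.267066 - 0.996250)
       = 0.743967
Iteration 2:
  f(0.930000) = -0.267066
  f(0.743967) = 0.182300
  x_3 = 0.743967 - 0.182300×(0.743967 - 0.930000)/(0.182300 - (-0.267066))
       = 0.819438
Iteration 3:
  f(0.743967) = 0.182300
  f(0.819438) = 0.011154
  x_4 = 0.819438 - 0.011154×(0.819438 - 0.743967)/(0.011154 - 0.182300)
       = 0.824356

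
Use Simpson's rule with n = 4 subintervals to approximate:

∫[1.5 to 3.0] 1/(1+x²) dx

f(x) = 1/(1+x²)
a = 1.5, b = 3.0, n = 4
h = (b - a)/n = 0.375000

Simpson's rule: (h/3)[f(x₀) + 4f(x₁) + 2f(x₂) + ... + f(xₙ)]

x_0 = 1.5000, f(x_0) = 0.307692, coefficient = 1
x_1 = 1.8750, f(x_1) = 0.221453, coefficient = 4
x_2 = 2.2500, f(x_2) = 0.164948, coefficient = 2
x_3 = 2.6250, f(x_3) = 0.126733, coefficient = 4
x_4 = 3.0000, f(x_4) = 0.100000, coefficient = 1

I ≈ (0.375000/3) × 2.130333 = 0.266292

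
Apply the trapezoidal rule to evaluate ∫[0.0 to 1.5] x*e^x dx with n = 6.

f(x) = x*e^x
a = 0.0, b = 1.5, n = 6
h = (b - a)/n = 0.250000

Trapezoidal rule: (h/2)[f(x₀) + 2f(x₁) + 2f(x₂) + ... + f(xₙ)]

x_0 = 0.0000, f(x_0) = 0.000000, coefficient = 1
x_1 = 0.2500, f(x_1) = 0.321006, coefficient = 2
x_2 = 0.5000, f(x_2) = 0.824361, coefficient = 2
x_3 = 0.7500, f(x_3) = 1.587750, coefficient = 2
x_4 = 1.0000, f(x_4) = 2.718282, coefficient = 2
x_5 = 1.2500, f(x_5) = 4.362929, coefficient = 2
x_6 = 1.5000, f(x_6) = 6.722534, coefficient = 1

I ≈ (0.250000/2) × 26.351189 = 3.293899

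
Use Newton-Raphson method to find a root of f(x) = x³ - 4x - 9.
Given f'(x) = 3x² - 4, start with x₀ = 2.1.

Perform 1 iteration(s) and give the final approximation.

f(x) = x³ - 4x - 9
f'(x) = 3x² - 4
x₀ = 2.1

Newton-Raphson formula: x_{n+1} = x_n - f(x_n)/f'(x_n)

Iteration 1:
  f(2.100000) = -8.139000
  f'(2.100000) = 9.230000
  x_1 = 2.100000 - (-8.139000)/9.230000 = 2.981798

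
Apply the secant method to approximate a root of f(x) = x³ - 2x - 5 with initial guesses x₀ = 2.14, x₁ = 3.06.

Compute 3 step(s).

f(x) = x³ - 2x - 5
x₀ = 2.14, x₁ = 3.06

Secant formula: x_{n+1} = x_n - f(x_n)(x_n - x_{n-1})/(f(x_n) - f(x_{n-1}))

Iteration 1:
  f(2.140000) = 0.520344
  f(3.060000) = 17.532616
  x_2 = 3.060000 - 17.532616×(3.060000 - 2.140000)/(17.532616 - 0.520344)
       = 2.111861
Iteration 2:
  f(3.060000) = 17.532616
  f(2.111861) = 0.195082
  x_3 = 2.111861 - 0.195082×(2.111861 - 3.060000)/(0.195082 - 17.532616)
       = 2.101192
Iteration 3:
  f(2.111861) = 0.195082
  f(2.101192) = 0.074396
  x_4 = 2.101192 - 0.074396×(2.101192 - 2.111861)/(0.074396 - 0.195082)
       = 2.094616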